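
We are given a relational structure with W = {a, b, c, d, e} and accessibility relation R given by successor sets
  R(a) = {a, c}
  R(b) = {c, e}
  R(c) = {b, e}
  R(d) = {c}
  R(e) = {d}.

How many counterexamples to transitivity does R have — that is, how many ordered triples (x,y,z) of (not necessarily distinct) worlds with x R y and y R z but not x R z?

9

Enumerating: (a,c,b), (a,c,e), (b,c,b), (b,e,d), (c,b,c), (c,e,d), (d,c,b), (d,c,e), (e,d,c).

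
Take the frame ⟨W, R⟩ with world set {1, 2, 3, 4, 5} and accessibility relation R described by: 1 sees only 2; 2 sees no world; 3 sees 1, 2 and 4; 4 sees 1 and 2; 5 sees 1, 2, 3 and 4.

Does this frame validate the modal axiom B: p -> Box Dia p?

No

The schema B characterises exactly the symmetric frames.
Symmetric: no — 1 R 2 but not 2 R 1.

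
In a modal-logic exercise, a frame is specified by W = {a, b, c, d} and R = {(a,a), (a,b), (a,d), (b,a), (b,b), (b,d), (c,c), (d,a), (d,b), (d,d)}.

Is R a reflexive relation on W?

Yes

Reflexive: yes — every world is R-related to itself.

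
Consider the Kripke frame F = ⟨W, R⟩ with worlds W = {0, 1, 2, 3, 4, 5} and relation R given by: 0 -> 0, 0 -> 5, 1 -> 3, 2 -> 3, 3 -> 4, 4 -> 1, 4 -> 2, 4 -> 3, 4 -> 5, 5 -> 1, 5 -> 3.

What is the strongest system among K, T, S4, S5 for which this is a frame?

Reflexive (axiom T): no — 1 is not related to itself.
Transitive (axiom 4): no — 0 R 5 and 5 R 1, but not 0 R 1.
Euclidean (axiom 5): no — 4 R 1 and 4 R 2, but not 1 R 2.
So F validates K; T would additionally require R to be reflexive. The strongest is K.

K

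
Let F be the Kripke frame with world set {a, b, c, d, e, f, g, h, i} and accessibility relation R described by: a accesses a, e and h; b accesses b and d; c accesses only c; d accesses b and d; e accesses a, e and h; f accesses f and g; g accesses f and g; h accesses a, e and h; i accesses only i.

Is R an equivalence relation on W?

Reflexive: yes — every world is R-related to itself.
Symmetric: yes — every pair in R has its reverse in R.
Transitive: yes — every two-step R-path is closed by a direct edge.
So R is an equivalence relation.

Yes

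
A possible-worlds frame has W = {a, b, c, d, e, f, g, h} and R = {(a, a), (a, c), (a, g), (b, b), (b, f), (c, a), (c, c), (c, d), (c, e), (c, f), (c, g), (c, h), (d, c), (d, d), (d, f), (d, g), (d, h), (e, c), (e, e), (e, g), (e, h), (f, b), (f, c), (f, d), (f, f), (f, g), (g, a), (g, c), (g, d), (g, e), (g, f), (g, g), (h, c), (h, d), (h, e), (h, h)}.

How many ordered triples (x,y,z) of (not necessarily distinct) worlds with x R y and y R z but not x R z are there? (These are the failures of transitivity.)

40

Enumerating: (a,c,d), (a,c,e), (a,c,f), (a,c,h), (a,g,d), (a,g,e), (a,g,f), (b,f,c), (b,f,d), (b,f,g), (c,f,b), (d,c,a), … and 28 more.
Total: 40.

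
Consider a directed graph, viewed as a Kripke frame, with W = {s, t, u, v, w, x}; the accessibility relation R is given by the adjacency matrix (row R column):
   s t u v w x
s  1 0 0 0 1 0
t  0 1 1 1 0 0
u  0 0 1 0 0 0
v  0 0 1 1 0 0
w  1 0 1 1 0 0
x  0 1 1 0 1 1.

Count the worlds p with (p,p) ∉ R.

1

Enumerating: w.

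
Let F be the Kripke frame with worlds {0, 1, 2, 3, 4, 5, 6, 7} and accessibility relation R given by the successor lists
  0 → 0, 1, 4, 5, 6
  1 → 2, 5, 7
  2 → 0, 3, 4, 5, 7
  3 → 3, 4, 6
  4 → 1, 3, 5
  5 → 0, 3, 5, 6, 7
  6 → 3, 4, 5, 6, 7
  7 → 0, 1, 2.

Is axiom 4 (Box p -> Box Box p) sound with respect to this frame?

By correspondence theory, 4 is valid on a frame iff R is transitive.
Transitive: no — 0 R 1 and 1 R 2, but not 0 R 2.

No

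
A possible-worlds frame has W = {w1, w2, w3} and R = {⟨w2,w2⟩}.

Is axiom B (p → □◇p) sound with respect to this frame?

Axiom B corresponds to the accessibility relation being symmetric.
Symmetric: yes — every pair in R has its reverse in R.

Yes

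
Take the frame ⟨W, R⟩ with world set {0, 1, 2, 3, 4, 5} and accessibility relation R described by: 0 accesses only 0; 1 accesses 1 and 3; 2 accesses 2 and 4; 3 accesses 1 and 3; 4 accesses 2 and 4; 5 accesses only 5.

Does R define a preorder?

Yes

Reflexive: yes — every world is R-related to itself.
Transitive: yes — every two-step R-path is closed by a direct edge.
So R is a preorder.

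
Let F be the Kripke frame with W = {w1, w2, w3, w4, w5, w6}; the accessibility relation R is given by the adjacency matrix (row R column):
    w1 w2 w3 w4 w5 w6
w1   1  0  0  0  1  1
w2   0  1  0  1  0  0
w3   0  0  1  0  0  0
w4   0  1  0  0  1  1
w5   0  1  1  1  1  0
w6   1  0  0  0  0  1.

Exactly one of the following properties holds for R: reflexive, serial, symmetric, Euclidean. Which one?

Reflexive: no — w4 is not related to itself.
Serial: yes — every world has a successor (e.g. w1 R w1).
Symmetric: no — w1 R w5 but not w5 R w1.
Euclidean: no — w1 R w5 and w1 R w6, but not w5 R w6.
Only serial holds.

serial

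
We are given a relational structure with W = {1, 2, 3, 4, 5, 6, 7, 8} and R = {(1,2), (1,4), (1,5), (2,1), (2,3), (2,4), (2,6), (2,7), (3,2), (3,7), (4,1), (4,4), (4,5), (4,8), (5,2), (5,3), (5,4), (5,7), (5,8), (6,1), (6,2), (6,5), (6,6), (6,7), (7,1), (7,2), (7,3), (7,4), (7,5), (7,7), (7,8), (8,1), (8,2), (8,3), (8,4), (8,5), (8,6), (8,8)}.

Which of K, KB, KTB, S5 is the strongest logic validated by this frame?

K

Symmetric (axiom B): no — 1 R 5 but not 5 R 1.
Reflexive (axiom T): no — 1 is not related to itself.
Euclidean (axiom 5): no — 1 R 2 and 1 R 5, but not 2 R 5.
So F validates K; KB would additionally require R to be symmetric. The strongest is K.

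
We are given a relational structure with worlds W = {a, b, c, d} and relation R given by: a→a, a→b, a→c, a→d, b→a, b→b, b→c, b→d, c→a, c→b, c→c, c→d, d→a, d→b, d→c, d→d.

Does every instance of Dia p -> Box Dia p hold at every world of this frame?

Axiom 5 corresponds to the accessibility relation being Euclidean.
Euclidean: yes — any two successors of a common world are R-related.

Yes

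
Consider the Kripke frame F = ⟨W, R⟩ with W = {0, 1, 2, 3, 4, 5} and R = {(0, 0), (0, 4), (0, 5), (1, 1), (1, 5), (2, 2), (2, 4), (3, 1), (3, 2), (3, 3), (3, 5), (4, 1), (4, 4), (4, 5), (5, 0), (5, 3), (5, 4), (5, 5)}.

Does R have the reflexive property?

Yes

Reflexive: yes — every world is R-related to itself.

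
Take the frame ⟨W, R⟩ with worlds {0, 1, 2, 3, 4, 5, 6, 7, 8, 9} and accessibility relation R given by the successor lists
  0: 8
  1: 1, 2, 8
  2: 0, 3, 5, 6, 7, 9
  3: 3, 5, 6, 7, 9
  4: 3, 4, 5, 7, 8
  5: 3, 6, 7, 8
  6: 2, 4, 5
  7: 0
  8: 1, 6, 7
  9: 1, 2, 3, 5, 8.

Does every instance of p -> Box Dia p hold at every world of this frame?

Axiom B corresponds to the accessibility relation being symmetric.
Symmetric: no — 0 R 8 but not 8 R 0.

No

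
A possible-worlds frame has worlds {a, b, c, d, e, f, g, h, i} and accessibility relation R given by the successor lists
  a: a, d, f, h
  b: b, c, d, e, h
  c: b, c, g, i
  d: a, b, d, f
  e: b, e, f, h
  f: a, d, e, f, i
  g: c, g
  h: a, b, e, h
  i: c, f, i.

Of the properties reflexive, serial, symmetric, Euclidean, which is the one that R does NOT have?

Euclidean

Reflexive: yes — every world is R-related to itself.
Serial: yes — every world has a successor (e.g. a R a).
Symmetric: yes — every pair in R has its reverse in R.
Euclidean: no — a R d and a R h, but not d R h.
Only Euclidean fails.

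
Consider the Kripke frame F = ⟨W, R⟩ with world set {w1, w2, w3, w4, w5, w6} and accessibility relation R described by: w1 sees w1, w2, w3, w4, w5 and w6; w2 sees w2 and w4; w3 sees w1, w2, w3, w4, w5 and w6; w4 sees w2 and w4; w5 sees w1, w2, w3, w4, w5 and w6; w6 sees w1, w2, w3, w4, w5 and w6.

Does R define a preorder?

Yes

Reflexive: yes — every world is R-related to itself.
Transitive: yes — every two-step R-path is closed by a direct edge.
So R is a preorder.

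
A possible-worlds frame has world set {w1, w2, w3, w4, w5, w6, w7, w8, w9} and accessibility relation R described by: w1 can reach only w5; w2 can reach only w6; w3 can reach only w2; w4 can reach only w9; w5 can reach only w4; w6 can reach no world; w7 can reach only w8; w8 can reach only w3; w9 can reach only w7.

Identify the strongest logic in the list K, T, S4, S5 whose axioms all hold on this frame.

Reflexive (axiom T): no — w1 is not related to itself.
Transitive (axiom 4): no — w1 R w5 and w5 R w4, but not w1 R w4.
Euclidean (axiom 5): no — w1 R w5 and w1 R w5, but not w5 R w5.
So F validates K; T would additionally require R to be reflexive. The strongest is K.

K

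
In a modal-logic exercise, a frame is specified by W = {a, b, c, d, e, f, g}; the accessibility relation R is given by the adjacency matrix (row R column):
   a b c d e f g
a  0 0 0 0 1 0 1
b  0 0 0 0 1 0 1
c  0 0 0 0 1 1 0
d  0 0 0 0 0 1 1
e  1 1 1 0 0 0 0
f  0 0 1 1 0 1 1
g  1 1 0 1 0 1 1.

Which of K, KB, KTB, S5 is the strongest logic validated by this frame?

KB

Symmetric (axiom B): yes — every pair in R has its reverse in R.
Reflexive (axiom T): no — a is not related to itself.
Euclidean (axiom 5): no — a R e and a R g, but not e R g.
So F validates K, KB; KTB would additionally require R to be reflexive. The strongest is KB.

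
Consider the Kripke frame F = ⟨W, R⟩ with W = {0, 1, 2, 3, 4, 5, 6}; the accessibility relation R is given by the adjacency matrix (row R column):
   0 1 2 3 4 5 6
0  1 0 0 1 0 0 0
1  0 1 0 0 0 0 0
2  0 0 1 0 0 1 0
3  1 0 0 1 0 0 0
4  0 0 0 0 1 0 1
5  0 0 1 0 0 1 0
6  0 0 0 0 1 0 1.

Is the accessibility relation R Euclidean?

Euclidean: yes — any two successors of a common world are R-related.

Yes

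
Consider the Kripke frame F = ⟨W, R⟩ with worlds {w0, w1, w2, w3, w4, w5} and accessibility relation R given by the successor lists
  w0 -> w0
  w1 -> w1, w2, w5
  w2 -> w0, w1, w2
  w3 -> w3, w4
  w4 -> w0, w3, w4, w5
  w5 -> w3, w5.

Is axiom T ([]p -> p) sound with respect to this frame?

Yes

By correspondence theory, T is valid on a frame iff R is reflexive.
Reflexive: yes — every world is R-related to itself.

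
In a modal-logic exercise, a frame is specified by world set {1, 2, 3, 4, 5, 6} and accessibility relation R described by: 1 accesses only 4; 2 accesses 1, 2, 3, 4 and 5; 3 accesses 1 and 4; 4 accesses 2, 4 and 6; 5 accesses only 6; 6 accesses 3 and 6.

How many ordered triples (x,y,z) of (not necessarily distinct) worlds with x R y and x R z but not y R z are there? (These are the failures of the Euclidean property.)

22

Enumerating: (2,1,1), (2,1,2), (2,1,3), (2,1,5), (2,3,2), (2,3,3), (2,3,5), (2,4,1), (2,4,3), (2,4,5), (2,5,1), (2,5,2), … and 10 more.
Total: 22.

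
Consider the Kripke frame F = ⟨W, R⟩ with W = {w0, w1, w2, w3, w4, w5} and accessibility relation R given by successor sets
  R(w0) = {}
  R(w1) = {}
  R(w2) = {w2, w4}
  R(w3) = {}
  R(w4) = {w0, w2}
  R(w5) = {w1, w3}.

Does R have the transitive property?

No

Transitive: no — w2 R w4 and w4 R w0, but not w2 R w0.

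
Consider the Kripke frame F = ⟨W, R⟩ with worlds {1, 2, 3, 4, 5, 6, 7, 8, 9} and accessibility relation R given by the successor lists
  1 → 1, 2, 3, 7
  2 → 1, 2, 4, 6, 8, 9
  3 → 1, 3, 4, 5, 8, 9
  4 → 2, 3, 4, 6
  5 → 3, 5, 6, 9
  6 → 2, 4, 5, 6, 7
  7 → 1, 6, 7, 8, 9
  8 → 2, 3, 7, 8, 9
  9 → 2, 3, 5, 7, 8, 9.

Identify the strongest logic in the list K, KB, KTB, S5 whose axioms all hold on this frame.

Symmetric (axiom B): yes — every pair in R has its reverse in R.
Reflexive (axiom T): yes — every world is R-related to itself.
Euclidean (axiom 5): no — 1 R 2 and 1 R 3, but not 2 R 3.
So F validates K, KB, KTB; S5 would additionally require R to be Euclidean. The strongest is KTB.

KTB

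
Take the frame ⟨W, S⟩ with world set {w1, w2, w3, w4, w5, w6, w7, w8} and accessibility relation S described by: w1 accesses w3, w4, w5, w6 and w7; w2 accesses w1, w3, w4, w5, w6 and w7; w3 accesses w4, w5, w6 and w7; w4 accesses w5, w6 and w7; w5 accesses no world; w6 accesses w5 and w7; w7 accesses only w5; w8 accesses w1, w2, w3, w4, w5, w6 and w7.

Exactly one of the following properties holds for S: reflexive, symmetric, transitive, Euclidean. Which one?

transitive

Reflexive: no — w1 is not related to itself.
Symmetric: no — w1 S w3 but not w3 S w1.
Transitive: yes — every two-step S-path is closed by a direct edge.
Euclidean: no — w1 S w4 and w1 S w3, but not w4 S w3.
Only transitive holds.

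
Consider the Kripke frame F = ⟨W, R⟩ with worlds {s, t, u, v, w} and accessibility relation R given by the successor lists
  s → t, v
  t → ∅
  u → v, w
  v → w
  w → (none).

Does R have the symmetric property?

Symmetric: no — s R t but not t R s.

No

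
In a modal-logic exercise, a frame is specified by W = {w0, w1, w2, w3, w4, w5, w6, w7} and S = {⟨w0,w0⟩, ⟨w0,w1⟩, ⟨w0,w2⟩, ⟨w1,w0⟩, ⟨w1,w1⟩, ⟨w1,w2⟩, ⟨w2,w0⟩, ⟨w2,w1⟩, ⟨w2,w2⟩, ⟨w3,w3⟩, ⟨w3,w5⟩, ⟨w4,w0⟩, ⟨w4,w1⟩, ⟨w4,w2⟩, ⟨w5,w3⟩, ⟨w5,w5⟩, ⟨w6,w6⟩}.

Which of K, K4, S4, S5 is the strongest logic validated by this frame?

Transitive (axiom 4): yes — every two-step S-path is closed by a direct edge.
Reflexive (axiom T): no — w4 is not related to itself.
Euclidean (axiom 5): yes — any two successors of a common world are S-related.
So F validates K, K4; S4 would additionally require S to be reflexive. The strongest is K4.

K4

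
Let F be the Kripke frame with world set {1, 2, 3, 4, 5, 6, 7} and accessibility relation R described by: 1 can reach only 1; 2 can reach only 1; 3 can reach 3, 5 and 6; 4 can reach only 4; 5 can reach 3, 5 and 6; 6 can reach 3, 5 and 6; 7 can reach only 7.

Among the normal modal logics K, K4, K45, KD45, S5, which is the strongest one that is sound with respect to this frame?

Transitive (axiom 4): yes — every two-step R-path is closed by a direct edge.
Euclidean (axiom 5): yes — any two successors of a common world are R-related.
Serial (axiom D): yes — every world has a successor (e.g. 1 R 1).
Reflexive (axiom T): no — 2 is not related to itself.
So F validates K, K4, K45, KD45; S5 would additionally require R to be reflexive. The strongest is KD45.

KD45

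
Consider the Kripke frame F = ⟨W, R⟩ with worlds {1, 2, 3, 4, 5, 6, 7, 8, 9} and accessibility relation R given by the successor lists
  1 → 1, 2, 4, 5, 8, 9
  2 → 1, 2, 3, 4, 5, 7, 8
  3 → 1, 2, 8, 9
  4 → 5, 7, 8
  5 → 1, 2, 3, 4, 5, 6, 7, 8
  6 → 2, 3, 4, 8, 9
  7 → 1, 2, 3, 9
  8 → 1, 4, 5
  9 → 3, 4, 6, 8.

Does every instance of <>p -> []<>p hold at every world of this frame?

By correspondence theory, 5 is valid on a frame iff R is Euclidean.
Euclidean: no — 1 R 2 and 1 R 9, but not 2 R 9.

No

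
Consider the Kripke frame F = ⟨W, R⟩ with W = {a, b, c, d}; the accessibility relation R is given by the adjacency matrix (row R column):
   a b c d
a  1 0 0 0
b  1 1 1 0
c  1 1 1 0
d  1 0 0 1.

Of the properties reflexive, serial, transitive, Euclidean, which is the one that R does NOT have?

Reflexive: yes — every world is R-related to itself.
Serial: yes — every world has a successor (e.g. a R a).
Transitive: yes — every two-step R-path is closed by a direct edge.
Euclidean: no — b R a and b R c, but not a R c.
Only Euclidean fails.

Euclidean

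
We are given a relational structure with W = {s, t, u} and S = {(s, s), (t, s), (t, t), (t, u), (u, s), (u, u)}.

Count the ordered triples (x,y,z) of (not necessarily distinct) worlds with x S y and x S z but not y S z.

4

Enumerating: (t,s,t), (t,s,u), (t,u,t), (u,s,u).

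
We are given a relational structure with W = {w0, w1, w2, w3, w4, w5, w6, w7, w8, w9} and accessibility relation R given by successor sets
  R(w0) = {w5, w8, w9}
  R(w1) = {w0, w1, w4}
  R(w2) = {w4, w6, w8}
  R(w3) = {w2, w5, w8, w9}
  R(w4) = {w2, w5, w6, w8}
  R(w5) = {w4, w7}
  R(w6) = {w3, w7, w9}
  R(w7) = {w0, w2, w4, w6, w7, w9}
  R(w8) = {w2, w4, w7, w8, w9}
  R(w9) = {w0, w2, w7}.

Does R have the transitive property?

No

Transitive: no — w0 R w5 and w5 R w4, but not w0 R w4.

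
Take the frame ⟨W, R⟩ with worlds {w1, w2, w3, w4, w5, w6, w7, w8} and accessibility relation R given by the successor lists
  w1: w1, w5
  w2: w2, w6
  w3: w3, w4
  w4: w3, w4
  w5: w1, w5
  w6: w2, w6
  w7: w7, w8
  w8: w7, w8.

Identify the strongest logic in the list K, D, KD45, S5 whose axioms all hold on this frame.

S5

Serial (axiom D): yes — every world has a successor (e.g. w1 R w1).
Euclidean (axiom 5): yes — any two successors of a common world are R-related.
Transitive (axiom 4): yes — every two-step R-path is closed by a direct edge.
Reflexive (axiom T): yes — every world is R-related to itself.
So F validates K, D, KD45, S5. The strongest is S5.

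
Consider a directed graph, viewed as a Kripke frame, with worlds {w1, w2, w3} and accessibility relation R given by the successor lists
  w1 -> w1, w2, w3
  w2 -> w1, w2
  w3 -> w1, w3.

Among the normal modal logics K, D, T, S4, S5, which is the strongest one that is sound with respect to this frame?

Serial (axiom D): yes — every world has a successor (e.g. w1 R w1).
Reflexive (axiom T): yes — every world is R-related to itself.
Transitive (axiom 4): no — w2 R w1 and w1 R w3, but not w2 R w3.
Euclidean (axiom 5): no — w1 R w2 and w1 R w3, but not w2 R w3.
So F validates K, D, T; S4 would additionally require R to be transitive. The strongest is T.

T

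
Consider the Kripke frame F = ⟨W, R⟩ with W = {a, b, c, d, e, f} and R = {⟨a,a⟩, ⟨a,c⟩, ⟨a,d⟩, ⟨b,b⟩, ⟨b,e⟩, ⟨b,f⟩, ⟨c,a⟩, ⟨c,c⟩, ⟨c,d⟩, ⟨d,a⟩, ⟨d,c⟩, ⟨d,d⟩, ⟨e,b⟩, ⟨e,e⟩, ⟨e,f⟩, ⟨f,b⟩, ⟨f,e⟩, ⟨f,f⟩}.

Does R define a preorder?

Reflexive: yes — every world is R-related to itself.
Transitive: yes — every two-step R-path is closed by a direct edge.
So R is a preorder.

Yes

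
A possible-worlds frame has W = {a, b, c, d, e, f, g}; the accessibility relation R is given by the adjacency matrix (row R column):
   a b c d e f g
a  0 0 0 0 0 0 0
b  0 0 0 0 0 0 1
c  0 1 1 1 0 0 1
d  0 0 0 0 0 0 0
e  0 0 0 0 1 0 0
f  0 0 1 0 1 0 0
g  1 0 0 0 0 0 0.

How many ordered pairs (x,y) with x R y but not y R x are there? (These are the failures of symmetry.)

Enumerating: (b,g), (c,b), (c,d), (c,g), (f,c), (f,e), (g,a).

7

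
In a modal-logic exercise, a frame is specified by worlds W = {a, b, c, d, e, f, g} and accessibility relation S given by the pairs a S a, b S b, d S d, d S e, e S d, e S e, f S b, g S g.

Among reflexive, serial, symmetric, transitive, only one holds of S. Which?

Reflexive: no — c is not related to itself.
Serial: no — c has no S-successor.
Symmetric: no — f S b but not b S f.
Transitive: yes — every two-step S-path is closed by a direct edge.
Only transitive holds.

transitive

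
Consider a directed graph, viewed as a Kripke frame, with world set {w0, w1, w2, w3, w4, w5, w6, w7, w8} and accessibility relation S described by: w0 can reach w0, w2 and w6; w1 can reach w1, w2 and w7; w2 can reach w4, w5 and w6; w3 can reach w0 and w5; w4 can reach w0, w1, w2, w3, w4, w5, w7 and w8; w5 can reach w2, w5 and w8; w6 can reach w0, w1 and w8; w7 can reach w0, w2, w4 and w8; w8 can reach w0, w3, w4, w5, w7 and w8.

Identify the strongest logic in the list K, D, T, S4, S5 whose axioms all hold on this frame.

D

Serial (axiom D): yes — every world has a successor (e.g. w0 S w0).
Reflexive (axiom T): no — w2 is not related to itself.
Transitive (axiom 4): no — w0 S w2 and w2 S w4, but not w0 S w4.
Euclidean (axiom 5): no — w0 S w6 and w0 S w2, but not w6 S w2.
So F validates K, D; T would additionally require S to be reflexive. The strongest is D.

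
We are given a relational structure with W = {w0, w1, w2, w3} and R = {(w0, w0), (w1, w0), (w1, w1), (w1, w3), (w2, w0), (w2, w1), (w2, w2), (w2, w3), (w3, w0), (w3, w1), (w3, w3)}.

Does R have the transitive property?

Yes

Transitive: yes — every two-step R-path is closed by a direct edge.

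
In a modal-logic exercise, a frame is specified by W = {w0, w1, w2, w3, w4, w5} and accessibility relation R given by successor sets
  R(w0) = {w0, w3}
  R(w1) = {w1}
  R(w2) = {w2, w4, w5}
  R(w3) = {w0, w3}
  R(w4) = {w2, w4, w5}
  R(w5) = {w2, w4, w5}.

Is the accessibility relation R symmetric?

Yes

Symmetric: yes — every pair in R has its reverse in R.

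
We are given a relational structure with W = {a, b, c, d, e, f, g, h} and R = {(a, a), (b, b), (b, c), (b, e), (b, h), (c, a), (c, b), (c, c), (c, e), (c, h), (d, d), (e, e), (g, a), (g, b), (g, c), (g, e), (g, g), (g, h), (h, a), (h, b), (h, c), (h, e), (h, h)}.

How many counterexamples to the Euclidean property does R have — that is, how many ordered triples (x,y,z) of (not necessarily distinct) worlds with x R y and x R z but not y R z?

35

Enumerating: (b,e,b), (b,e,c), (b,e,h), (c,a,b), (c,a,c), (c,a,e), (c,a,h), (c,b,a), (c,e,a), (c,e,b), (c,e,c), (c,e,h), … and 23 more.
Total: 35.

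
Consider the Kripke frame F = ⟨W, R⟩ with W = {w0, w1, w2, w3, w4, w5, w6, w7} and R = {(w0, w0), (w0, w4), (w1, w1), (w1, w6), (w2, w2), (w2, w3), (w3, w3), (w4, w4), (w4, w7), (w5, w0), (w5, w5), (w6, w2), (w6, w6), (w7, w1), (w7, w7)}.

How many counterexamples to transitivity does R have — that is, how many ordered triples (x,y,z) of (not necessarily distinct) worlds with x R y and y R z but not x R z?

Enumerating: (w0,w4,w7), (w1,w6,w2), (w4,w7,w1), (w5,w0,w4), (w6,w2,w3), (w7,w1,w6).

6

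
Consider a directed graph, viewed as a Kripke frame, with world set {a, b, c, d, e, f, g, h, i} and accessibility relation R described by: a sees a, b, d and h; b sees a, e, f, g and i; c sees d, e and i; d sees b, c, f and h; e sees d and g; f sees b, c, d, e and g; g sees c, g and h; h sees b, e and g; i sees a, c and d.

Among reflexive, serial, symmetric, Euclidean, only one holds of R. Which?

serial

Reflexive: no — b is not related to itself.
Serial: yes — every world has a successor (e.g. a R a).
Symmetric: no — a R d but not d R a.
Euclidean: no — a R b and a R d, but not b R d.
Only serial holds.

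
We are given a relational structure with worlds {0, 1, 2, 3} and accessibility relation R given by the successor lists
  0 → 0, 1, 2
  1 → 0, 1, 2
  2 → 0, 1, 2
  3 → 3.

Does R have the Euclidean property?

Euclidean: yes — any two successors of a common world are R-related.

Yes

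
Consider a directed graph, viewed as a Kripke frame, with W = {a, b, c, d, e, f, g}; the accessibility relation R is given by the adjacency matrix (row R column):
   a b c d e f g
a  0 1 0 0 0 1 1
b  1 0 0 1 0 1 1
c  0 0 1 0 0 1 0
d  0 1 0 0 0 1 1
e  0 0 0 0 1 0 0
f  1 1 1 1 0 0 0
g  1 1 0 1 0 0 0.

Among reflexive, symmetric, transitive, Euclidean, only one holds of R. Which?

symmetric

Reflexive: no — a is not related to itself.
Symmetric: yes — every pair in R has its reverse in R.
Transitive: no — a R b and b R d, but not a R d.
Euclidean: no — a R f and a R g, but not f R g.
Only symmetric holds.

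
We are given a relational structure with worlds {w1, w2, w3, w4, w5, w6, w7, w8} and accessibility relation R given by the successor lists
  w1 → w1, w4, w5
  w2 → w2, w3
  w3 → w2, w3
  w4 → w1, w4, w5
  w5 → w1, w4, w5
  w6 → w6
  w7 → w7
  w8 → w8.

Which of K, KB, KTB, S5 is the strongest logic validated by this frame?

S5

Symmetric (axiom B): yes — every pair in R has its reverse in R.
Reflexive (axiom T): yes — every world is R-related to itself.
Euclidean (axiom 5): yes — any two successors of a common world are R-related.
So F validates K, KB, KTB, S5. The strongest is S5.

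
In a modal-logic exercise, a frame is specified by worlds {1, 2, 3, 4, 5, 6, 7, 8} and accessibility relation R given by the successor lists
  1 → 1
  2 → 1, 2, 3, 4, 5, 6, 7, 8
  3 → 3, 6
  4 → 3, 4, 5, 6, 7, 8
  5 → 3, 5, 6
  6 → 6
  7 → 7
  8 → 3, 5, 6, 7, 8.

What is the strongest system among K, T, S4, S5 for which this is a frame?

Reflexive (axiom T): yes — every world is R-related to itself.
Transitive (axiom 4): yes — every two-step R-path is closed by a direct edge.
Euclidean (axiom 5): no — 2 R 1 and 2 R 3, but not 1 R 3.
So F validates K, T, S4; S5 would additionally require R to be Euclidean. The strongest is S4.

S4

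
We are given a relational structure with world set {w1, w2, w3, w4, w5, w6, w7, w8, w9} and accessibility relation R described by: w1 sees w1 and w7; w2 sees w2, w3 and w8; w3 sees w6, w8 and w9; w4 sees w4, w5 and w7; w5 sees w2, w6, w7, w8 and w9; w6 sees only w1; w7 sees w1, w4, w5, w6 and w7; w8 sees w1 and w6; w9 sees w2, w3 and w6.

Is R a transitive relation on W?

No

Transitive: no — w1 R w7 and w7 R w4, but not w1 R w4.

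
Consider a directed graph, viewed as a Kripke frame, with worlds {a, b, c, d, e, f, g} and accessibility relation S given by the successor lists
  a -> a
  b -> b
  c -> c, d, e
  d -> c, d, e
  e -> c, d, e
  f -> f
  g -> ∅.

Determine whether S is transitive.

Transitive: yes — every two-step S-path is closed by a direct edge.

Yes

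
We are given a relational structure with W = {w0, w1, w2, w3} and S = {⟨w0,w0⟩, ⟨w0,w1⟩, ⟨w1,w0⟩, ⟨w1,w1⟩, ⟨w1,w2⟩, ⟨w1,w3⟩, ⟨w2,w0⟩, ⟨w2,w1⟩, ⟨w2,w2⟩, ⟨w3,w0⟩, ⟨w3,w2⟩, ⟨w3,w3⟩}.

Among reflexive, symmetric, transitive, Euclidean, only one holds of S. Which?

reflexive

Reflexive: yes — every world is S-related to itself.
Symmetric: no — w1 S w3 but not w3 S w1.
Transitive: no — w0 S w1 and w1 S w2, but not w0 S w2.
Euclidean: no — w1 S w0 and w1 S w2, but not w0 S w2.
Only reflexive holds.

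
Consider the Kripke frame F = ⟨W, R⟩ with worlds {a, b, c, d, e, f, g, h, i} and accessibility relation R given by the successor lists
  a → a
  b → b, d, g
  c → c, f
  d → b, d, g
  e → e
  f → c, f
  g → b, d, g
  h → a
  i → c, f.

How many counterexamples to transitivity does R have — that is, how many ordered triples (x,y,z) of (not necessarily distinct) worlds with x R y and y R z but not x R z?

0

R is transitive; there are no such tuples.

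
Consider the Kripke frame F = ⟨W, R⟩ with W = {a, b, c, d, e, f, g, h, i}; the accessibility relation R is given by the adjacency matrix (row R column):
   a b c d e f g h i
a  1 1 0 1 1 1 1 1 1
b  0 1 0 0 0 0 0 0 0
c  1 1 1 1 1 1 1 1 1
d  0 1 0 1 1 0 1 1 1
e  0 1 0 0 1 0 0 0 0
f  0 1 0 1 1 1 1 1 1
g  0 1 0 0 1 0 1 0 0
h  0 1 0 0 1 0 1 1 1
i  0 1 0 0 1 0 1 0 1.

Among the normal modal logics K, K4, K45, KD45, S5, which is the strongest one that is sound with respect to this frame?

Transitive (axiom 4): yes — every two-step R-path is closed by a direct edge.
Euclidean (axiom 5): no — a R b and a R d, but not b R d.
Serial (axiom D): yes — every world has a successor (e.g. a R a).
Reflexive (axiom T): yes — every world is R-related to itself.
So F validates K, K4; K45 would additionally require R to be Euclidean. The strongest is K4.

K4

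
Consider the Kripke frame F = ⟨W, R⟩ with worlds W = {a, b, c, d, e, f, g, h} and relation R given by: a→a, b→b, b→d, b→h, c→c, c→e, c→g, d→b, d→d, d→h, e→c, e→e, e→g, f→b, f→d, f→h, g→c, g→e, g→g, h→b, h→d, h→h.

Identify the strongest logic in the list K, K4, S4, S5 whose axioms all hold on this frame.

Transitive (axiom 4): yes — every two-step R-path is closed by a direct edge.
Reflexive (axiom T): no — f is not related to itself.
Euclidean (axiom 5): yes — any two successors of a common world are R-related.
So F validates K, K4; S4 would additionally require R to be reflexive. The strongest is K4.

K4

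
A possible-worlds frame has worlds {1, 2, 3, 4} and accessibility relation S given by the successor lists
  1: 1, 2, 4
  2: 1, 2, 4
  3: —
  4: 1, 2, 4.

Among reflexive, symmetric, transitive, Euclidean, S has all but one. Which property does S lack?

Reflexive: no — 3 is not related to itself.
Symmetric: yes — every pair in S has its reverse in S.
Transitive: yes — every two-step S-path is closed by a direct edge.
Euclidean: yes — any two successors of a common world are S-related.
Only reflexive fails.

reflexive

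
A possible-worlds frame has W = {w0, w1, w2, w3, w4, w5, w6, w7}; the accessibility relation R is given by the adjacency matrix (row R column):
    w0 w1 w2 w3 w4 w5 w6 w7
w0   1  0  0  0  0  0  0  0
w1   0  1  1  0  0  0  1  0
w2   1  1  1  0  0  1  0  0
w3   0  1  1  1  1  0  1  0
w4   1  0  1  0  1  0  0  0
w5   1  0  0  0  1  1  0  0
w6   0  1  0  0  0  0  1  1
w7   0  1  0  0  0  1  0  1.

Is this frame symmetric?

No

Symmetric: no — w2 R w0 but not w0 R w2.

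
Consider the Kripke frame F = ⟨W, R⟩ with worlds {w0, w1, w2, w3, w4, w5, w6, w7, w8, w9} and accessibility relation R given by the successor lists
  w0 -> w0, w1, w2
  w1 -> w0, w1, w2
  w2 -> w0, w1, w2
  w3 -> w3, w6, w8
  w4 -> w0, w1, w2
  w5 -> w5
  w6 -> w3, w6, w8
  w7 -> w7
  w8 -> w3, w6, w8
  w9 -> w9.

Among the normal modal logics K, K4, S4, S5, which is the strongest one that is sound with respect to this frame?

Transitive (axiom 4): yes — every two-step R-path is closed by a direct edge.
Reflexive (axiom T): no — w4 is not related to itself.
Euclidean (axiom 5): yes — any two successors of a common world are R-related.
So F validates K, K4; S4 would additionally require R to be reflexive. The strongest is K4.

K4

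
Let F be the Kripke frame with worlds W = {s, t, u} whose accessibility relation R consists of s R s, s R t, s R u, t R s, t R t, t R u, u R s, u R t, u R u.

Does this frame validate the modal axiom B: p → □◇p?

Yes

By correspondence theory, B is valid on a frame iff R is symmetric.
Symmetric: yes — every pair in R has its reverse in R.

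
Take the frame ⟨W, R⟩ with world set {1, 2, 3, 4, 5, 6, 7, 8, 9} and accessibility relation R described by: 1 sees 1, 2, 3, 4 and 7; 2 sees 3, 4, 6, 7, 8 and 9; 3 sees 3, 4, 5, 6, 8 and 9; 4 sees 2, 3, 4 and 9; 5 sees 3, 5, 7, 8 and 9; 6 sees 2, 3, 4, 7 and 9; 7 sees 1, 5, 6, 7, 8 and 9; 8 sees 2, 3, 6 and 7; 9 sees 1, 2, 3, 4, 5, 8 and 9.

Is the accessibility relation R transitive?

No

Transitive: no — 1 R 2 and 2 R 6, but not 1 R 6.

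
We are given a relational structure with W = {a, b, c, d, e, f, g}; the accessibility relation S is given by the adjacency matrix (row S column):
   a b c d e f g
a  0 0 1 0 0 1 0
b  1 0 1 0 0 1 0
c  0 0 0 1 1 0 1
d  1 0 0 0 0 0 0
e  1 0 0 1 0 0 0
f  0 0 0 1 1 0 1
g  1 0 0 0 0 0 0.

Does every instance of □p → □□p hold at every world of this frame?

By correspondence theory, 4 is valid on a frame iff S is transitive.
Transitive: no — a S c and c S d, but not a S d.

No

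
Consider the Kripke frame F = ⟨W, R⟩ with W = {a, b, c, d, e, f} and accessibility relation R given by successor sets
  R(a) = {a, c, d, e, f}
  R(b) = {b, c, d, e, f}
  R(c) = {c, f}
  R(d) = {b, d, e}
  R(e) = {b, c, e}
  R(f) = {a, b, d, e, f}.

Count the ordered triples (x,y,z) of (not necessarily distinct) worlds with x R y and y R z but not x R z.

17

Enumerating: (a,d,b), (a,e,b), (a,f,b), (b,f,a), (c,f,a), (c,f,b), (c,f,d), (c,f,e), (d,b,c), (d,b,f), (d,e,c), (e,b,d), (e,b,f), (e,c,f), (f,a,c), (f,b,c), (f,e,c).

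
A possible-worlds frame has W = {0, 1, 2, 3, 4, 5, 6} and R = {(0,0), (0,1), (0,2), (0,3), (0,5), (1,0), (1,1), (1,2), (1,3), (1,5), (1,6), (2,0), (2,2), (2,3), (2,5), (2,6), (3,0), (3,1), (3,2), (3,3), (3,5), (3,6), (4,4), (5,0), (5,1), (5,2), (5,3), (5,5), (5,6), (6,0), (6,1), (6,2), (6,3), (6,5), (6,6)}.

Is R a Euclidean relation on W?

No

Euclidean: no — 0 R 2 and 0 R 1, but not 2 R 1.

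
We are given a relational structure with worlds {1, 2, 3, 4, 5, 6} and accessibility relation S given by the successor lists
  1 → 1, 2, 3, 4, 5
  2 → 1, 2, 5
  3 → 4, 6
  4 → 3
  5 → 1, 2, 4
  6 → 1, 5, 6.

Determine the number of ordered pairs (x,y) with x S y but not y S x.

6

Enumerating: (1,3), (1,4), (3,6), (5,4), (6,1), (6,5).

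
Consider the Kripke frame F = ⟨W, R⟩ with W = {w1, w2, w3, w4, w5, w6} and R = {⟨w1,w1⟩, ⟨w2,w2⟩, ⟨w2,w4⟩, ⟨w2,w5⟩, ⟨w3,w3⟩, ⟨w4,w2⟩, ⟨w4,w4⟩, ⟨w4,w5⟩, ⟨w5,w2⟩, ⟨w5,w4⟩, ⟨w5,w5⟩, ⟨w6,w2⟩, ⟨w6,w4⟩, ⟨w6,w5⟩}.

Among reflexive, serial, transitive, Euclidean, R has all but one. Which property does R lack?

Reflexive: no — w6 is not related to itself.
Serial: yes — every world has a successor (e.g. w1 R w1).
Transitive: yes — every two-step R-path is closed by a direct edge.
Euclidean: yes — any two successors of a common world are R-related.
Only reflexive fails.

reflexive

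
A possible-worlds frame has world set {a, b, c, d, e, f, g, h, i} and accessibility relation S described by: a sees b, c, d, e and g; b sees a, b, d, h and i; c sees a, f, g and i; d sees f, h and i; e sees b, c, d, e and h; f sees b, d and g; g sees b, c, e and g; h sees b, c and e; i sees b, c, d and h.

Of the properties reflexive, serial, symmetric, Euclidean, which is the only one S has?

serial

Reflexive: no — a is not related to itself.
Serial: yes — every world has a successor (e.g. a S b).
Symmetric: no — a S d but not d S a.
Euclidean: no — a S b and a S c, but not b S c.
Only serial holds.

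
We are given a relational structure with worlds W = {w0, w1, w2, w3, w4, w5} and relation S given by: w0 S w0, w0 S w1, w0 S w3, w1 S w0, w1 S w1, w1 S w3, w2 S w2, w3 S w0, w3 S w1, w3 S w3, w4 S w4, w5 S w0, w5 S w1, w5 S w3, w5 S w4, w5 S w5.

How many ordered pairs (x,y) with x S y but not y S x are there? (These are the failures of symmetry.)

Enumerating: (w5,w0), (w5,w1), (w5,w3), (w5,w4).

4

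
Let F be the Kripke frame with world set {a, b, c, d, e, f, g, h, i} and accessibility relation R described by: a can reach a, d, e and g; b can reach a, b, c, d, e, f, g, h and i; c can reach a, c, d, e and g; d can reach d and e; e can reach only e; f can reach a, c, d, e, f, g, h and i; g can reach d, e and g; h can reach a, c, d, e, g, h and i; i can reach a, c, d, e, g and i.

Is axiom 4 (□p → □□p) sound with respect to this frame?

Yes

Axiom 4 corresponds to the accessibility relation being transitive.
Transitive: yes — every two-step R-path is closed by a direct edge.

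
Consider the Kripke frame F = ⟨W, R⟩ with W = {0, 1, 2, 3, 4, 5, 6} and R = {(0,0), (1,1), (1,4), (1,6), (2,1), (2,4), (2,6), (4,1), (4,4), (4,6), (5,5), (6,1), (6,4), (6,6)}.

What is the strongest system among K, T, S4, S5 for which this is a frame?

K

Reflexive (axiom T): no — 2 is not related to itself.
Transitive (axiom 4): yes — every two-step R-path is closed by a direct edge.
Euclidean (axiom 5): yes — any two successors of a common world are R-related.
So F validates K; T would additionally require R to be reflexive. The strongest is K.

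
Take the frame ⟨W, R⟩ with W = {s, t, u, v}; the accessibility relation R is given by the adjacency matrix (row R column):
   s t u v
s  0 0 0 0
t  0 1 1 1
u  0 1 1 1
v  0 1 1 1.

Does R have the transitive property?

Yes

Transitive: yes — every two-step R-path is closed by a direct edge.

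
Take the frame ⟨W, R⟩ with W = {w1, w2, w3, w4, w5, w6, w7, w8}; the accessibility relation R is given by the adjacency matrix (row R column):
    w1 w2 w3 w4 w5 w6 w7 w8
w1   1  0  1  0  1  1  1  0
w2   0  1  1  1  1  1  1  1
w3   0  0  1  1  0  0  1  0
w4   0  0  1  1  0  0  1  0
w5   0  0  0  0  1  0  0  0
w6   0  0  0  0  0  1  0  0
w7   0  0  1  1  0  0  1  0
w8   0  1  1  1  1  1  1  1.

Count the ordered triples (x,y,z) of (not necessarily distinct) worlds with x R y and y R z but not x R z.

Enumerating: (w1,w3,w4), (w1,w7,w4).

2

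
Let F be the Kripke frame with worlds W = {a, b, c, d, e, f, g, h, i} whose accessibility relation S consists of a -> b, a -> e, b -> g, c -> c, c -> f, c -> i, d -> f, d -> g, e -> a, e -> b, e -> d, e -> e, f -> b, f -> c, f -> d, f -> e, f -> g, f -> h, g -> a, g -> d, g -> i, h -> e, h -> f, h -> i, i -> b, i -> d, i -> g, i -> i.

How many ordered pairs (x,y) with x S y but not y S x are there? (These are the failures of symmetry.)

13

Enumerating: (a,b), (b,g), (c,i), (e,b), (e,d), (f,b), (f,e), (f,g), (g,a), (h,e), (h,i), (i,b), (i,d).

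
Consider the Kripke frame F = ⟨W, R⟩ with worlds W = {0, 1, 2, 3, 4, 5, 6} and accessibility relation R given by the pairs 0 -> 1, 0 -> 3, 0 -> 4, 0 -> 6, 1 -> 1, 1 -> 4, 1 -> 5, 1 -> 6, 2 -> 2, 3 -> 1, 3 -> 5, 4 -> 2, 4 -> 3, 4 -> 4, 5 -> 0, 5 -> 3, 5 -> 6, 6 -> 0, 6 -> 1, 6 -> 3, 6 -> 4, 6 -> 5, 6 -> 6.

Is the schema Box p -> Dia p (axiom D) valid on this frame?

Yes

The schema D characterises exactly the serial frames.
Serial: yes — every world has a successor (e.g. 0 R 1).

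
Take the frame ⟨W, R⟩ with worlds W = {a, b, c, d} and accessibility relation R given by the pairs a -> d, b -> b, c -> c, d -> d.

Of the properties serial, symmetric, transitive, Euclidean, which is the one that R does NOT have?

Serial: yes — every world has a successor (e.g. a R d).
Symmetric: no — a R d but not d R a.
Transitive: yes — every two-step R-path is closed by a direct edge.
Euclidean: yes — any two successors of a common world are R-related.
Only symmetric fails.

symmetric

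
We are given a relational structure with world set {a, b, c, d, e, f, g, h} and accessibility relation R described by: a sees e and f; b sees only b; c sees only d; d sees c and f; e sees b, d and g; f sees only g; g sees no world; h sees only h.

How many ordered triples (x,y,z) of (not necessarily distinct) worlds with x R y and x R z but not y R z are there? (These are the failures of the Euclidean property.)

18

Enumerating: (a,e,e), (a,e,f), (a,f,e), (a,f,f), (c,d,d), (d,c,c), (d,c,f), (d,f,c), (d,f,f), (e,b,d), (e,b,g), (e,d,b), (e,d,d), (e,d,g), (e,g,b), (e,g,d), (e,g,g), (f,g,g).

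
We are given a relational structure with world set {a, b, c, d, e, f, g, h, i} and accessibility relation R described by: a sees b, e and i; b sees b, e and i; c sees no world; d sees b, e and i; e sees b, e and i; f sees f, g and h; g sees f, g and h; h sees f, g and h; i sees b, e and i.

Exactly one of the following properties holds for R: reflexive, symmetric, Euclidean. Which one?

Euclidean

Reflexive: no — a is not related to itself.
Symmetric: no — a R b but not b R a.
Euclidean: yes — any two successors of a common world are R-related.
Only Euclidean holds.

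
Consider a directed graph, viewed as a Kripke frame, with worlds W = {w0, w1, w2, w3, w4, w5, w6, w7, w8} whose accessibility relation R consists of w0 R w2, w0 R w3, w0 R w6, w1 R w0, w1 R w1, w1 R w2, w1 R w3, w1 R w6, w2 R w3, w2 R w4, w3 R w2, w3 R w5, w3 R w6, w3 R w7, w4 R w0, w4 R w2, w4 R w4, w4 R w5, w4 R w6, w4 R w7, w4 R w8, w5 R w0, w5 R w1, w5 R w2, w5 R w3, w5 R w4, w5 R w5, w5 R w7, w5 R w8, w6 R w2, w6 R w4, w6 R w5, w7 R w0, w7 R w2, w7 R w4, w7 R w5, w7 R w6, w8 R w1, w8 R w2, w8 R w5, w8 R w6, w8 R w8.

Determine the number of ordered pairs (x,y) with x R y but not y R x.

Enumerating: (w0,w2), (w0,w3), (w0,w6), (w1,w0), (w1,w2), (w1,w3), (w1,w6), (w3,w6), (w3,w7), (w4,w0), (w4,w8), (w5,w0), … and 10 more.
Total: 22.

22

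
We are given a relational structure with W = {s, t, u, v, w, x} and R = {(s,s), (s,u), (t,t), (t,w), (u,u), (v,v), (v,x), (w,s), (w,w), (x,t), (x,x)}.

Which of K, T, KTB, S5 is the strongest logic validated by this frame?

Reflexive (axiom T): yes — every world is R-related to itself.
Symmetric (axiom B): no — s R u but not u R s.
Euclidean (axiom 5): no — s R u and s R s, but not u R s.
So F validates K, T; KTB would additionally require R to be symmetric. The strongest is T.

T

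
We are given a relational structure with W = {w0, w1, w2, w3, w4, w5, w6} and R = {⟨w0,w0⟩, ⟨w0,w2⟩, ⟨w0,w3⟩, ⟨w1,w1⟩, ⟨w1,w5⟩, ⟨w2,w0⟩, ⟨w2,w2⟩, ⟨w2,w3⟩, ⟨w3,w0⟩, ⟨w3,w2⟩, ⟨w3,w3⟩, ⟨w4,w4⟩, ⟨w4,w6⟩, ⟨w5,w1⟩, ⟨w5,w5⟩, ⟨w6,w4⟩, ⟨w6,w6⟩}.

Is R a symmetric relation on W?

Yes

Symmetric: yes — every pair in R has its reverse in R.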